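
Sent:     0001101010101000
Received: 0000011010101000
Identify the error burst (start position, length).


XOR: 0001110000000000

Burst at position 3, length 3


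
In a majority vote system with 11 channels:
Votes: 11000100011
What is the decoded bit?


Ones: 5 out of 11
Threshold: 6

0 (5/11 voted 1)


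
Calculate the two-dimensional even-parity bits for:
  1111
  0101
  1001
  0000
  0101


Row parities: 00000
Column parities: 0110

Row P: 00000, Col P: 0110, Corner: 0


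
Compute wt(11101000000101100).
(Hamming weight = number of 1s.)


Counting 1s in 11101000000101100

7


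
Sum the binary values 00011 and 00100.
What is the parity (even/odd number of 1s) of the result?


00011 = 3
00100 = 4
Sum = 7 = 111
1s count = 3

odd parity (3 ones in 111)


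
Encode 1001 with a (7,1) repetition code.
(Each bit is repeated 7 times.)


Each bit -> 7 copies

1111111000000000000001111111


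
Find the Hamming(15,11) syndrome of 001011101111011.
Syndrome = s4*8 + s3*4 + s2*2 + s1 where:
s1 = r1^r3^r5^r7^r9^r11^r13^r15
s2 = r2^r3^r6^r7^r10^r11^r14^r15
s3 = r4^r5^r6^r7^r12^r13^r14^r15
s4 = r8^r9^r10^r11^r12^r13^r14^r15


s1=0, s2=1, s3=0, s4=0

Syndrome = 2 (error at position 2)


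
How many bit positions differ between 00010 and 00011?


XOR: 00001
Count of 1s: 1

1


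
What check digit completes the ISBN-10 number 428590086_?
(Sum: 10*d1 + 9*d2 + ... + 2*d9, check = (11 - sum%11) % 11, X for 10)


Weighted sum: 247
247 mod 11 = 5

Check digit: 6


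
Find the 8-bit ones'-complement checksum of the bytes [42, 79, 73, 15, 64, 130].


Sum = 403 mod 256 = 147
Complement = 108

108


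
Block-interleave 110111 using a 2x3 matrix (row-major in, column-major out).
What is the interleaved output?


Matrix:
  110
  111
Read columns: 111101

111101


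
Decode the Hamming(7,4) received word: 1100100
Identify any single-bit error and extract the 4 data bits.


Syndrome = 6: error at position 6

Data: 0110 (corrected bit 6)


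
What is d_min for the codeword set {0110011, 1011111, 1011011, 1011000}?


Comparing all pairs, minimum distance: 1
Can detect 0 errors, correct 0 errors

1


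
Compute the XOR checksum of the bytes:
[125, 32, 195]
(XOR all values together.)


XOR chain: 125 ^ 32 ^ 195 = 158

158


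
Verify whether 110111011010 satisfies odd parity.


Number of 1s: 8

No, parity error (8 ones)


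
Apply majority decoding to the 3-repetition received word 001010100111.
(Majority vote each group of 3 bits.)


Groups: 001, 010, 100, 111
Majority votes: 0001

0001


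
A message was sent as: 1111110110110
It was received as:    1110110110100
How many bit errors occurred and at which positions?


XOR: 0001000000010

2 error(s) at position(s): 3, 11


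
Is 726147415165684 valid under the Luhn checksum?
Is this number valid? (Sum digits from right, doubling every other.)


Luhn sum = 65
65 mod 10 = 5

Invalid (Luhn sum mod 10 = 5)


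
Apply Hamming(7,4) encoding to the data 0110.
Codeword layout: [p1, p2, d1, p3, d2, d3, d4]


Parity bits: p1=1, p2=1, p3=0

1100110


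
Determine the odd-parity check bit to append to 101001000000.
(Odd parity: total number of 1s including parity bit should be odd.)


Number of 1s in data: 3
Parity bit: 0

0


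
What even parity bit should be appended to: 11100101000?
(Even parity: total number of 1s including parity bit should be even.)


Number of 1s in data: 5
Parity bit: 1

1


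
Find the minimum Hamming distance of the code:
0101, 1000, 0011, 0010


Comparing all pairs, minimum distance: 1
Can detect 0 errors, correct 0 errors

1


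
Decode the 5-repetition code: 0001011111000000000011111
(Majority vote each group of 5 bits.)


Groups: 00010, 11111, 00000, 00000, 11111
Majority votes: 01001

01001


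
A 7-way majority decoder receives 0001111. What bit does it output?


Ones: 4 out of 7
Threshold: 4

1 (4/7 voted 1)


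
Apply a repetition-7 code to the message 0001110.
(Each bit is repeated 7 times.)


Each bit -> 7 copies

0000000000000000000001111111111111111111110000000


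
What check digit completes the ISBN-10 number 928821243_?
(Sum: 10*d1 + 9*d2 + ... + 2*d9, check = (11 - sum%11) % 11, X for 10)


Weighted sum: 271
271 mod 11 = 7

Check digit: 4


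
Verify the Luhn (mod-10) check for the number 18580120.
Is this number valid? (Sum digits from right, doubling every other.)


Luhn sum = 24
24 mod 10 = 4

Invalid (Luhn sum mod 10 = 4)


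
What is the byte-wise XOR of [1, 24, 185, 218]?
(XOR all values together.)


XOR chain: 1 ^ 24 ^ 185 ^ 218 = 122

122


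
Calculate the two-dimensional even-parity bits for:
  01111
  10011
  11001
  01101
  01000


Row parities: 01111
Column parities: 00000

Row P: 01111, Col P: 00000, Corner: 0


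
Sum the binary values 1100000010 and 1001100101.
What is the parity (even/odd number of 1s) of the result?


1100000010 = 770
1001100101 = 613
Sum = 1383 = 10101100111
1s count = 7

odd parity (7 ones in 10101100111)


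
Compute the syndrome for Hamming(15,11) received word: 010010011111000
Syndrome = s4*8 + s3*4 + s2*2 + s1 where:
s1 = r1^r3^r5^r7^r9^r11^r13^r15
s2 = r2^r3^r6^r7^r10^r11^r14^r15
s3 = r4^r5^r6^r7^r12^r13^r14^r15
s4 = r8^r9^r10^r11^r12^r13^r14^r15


s1=1, s2=1, s3=0, s4=1

Syndrome = 11 (error at position 11)


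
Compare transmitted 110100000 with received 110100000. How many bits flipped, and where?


XOR: 000000000

0 errors (received matches sent)


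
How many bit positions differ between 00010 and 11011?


XOR: 11001
Count of 1s: 3

3


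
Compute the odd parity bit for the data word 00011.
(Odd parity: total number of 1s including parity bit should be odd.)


Number of 1s in data: 2
Parity bit: 1

1


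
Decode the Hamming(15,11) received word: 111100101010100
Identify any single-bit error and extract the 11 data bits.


Syndrome = 12: error at position 12

Data: 10011011100 (corrected bit 12)


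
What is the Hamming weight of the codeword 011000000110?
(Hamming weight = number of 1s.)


Counting 1s in 011000000110

4


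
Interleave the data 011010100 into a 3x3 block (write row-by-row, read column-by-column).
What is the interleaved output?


Matrix:
  011
  010
  100
Read columns: 001110100

001110100


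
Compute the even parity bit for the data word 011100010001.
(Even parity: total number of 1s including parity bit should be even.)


Number of 1s in data: 5
Parity bit: 1

1


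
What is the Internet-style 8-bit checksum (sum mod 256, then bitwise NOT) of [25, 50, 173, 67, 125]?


Sum = 440 mod 256 = 184
Complement = 71

71


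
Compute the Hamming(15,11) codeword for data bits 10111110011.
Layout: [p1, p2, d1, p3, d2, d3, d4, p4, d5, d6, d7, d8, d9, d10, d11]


Parity bits: p1=1, p2=1, p3=0, p4=1

111001111110011


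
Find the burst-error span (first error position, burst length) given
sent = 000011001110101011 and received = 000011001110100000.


XOR: 000000000000001011

Burst at position 14, length 4


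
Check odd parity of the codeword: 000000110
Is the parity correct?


Number of 1s: 2

No, parity error (2 ones)


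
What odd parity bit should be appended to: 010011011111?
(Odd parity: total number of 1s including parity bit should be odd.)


Number of 1s in data: 8
Parity bit: 1

1


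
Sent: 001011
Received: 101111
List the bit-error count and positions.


XOR: 100100

2 error(s) at position(s): 0, 3


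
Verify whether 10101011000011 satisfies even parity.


Number of 1s: 7

No, parity error (7 ones)


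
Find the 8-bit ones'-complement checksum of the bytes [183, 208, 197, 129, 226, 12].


Sum = 955 mod 256 = 187
Complement = 68

68


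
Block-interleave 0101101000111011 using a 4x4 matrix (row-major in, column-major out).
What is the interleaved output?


Matrix:
  0101
  1010
  0011
  1011
Read columns: 0101100001111011

0101100001111011


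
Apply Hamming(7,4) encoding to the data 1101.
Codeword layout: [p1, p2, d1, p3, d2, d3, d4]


Parity bits: p1=1, p2=0, p3=0

1010101


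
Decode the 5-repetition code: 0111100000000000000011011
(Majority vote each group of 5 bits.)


Groups: 01111, 00000, 00000, 00000, 11011
Majority votes: 10001

10001


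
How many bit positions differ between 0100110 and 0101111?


XOR: 0001001
Count of 1s: 2

2


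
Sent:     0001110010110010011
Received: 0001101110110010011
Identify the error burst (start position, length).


XOR: 0000011100000000000

Burst at position 5, length 3


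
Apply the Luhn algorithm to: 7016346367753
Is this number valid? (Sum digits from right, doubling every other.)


Luhn sum = 56
56 mod 10 = 6

Invalid (Luhn sum mod 10 = 6)


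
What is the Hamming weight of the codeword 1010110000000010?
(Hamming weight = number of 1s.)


Counting 1s in 1010110000000010

5


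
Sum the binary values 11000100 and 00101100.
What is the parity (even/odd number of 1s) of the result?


11000100 = 196
00101100 = 44
Sum = 240 = 11110000
1s count = 4

even parity (4 ones in 11110000)


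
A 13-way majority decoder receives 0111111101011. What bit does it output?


Ones: 10 out of 13
Threshold: 7

1 (10/13 voted 1)


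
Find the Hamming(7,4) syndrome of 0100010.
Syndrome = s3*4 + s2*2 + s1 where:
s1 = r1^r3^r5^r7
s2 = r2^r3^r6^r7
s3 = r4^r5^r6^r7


s1=0, s2=0, s3=1

Syndrome = 4 (error at position 4)


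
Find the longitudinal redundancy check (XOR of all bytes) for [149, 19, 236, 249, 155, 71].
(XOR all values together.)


XOR chain: 149 ^ 19 ^ 236 ^ 249 ^ 155 ^ 71 = 79

79


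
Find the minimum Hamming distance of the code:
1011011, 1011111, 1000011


Comparing all pairs, minimum distance: 1
Can detect 0 errors, correct 0 errors

1


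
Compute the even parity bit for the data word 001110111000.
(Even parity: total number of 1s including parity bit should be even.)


Number of 1s in data: 6
Parity bit: 0

0


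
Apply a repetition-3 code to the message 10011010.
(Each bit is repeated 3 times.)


Each bit -> 3 copies

111000000111111000111000


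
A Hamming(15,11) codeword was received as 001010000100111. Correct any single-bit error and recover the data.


Syndrome = 0: no error detected

Data: 11000100111 (no errors)


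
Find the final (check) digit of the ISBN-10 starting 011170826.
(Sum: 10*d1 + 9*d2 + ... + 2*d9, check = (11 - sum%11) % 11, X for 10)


Weighted sum: 116
116 mod 11 = 6

Check digit: 5


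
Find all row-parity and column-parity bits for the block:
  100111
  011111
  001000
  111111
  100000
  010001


Row parities: 011010
Column parities: 111110

Row P: 011010, Col P: 111110, Corner: 1


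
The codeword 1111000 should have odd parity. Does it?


Number of 1s: 4

No, parity error (4 ones)


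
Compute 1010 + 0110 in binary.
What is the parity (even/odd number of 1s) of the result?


1010 = 10
0110 = 6
Sum = 16 = 10000
1s count = 1

odd parity (1 ones in 10000)


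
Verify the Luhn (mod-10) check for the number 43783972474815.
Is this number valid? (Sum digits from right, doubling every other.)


Luhn sum = 84
84 mod 10 = 4

Invalid (Luhn sum mod 10 = 4)


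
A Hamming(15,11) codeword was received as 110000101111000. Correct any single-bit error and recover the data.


Syndrome = 0: no error detected

Data: 00011111000 (no errors)


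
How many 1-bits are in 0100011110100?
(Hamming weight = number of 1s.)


Counting 1s in 0100011110100

6


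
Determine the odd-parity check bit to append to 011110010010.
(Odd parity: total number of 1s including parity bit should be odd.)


Number of 1s in data: 6
Parity bit: 1

1


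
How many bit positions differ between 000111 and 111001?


XOR: 111110
Count of 1s: 5

5


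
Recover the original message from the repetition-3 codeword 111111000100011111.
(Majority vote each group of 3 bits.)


Groups: 111, 111, 000, 100, 011, 111
Majority votes: 110011

110011


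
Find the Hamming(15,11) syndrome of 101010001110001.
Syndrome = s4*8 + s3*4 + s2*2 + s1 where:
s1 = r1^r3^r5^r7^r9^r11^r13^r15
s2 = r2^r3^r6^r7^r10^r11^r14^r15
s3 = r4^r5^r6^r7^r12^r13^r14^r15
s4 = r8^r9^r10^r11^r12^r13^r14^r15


s1=0, s2=0, s3=0, s4=0

Syndrome = 0 (no error)


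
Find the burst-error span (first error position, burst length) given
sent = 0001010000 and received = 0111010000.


XOR: 0110000000

Burst at position 1, length 2


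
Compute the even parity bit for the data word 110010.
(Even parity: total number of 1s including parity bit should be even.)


Number of 1s in data: 3
Parity bit: 1

1


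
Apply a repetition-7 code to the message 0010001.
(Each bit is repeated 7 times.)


Each bit -> 7 copies

0000000000000011111110000000000000000000001111111


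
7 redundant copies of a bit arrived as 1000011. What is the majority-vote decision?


Ones: 3 out of 7
Threshold: 4

0 (3/7 voted 1)


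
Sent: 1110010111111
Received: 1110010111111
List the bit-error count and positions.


XOR: 0000000000000

0 errors (received matches sent)


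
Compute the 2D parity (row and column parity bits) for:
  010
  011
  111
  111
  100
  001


Row parities: 101111
Column parities: 100

Row P: 101111, Col P: 100, Corner: 1


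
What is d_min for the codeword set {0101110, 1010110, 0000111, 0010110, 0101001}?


Comparing all pairs, minimum distance: 1
Can detect 0 errors, correct 0 errors

1


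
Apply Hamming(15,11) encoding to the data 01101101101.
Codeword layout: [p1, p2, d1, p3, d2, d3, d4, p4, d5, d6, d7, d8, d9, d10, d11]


Parity bits: p1=0, p2=1, p3=1, p4=1

010111011101101


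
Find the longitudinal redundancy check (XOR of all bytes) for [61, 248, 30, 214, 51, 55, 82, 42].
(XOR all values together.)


XOR chain: 61 ^ 248 ^ 30 ^ 214 ^ 51 ^ 55 ^ 82 ^ 42 = 113

113


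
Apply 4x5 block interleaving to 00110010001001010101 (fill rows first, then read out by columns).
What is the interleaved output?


Matrix:
  00110
  01000
  10010
  10101
Read columns: 00110100100110100001

00110100100110100001


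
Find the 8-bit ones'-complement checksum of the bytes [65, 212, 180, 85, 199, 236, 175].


Sum = 1152 mod 256 = 128
Complement = 127

127


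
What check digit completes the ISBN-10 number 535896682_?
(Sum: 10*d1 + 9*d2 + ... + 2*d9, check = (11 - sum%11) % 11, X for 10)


Weighted sum: 309
309 mod 11 = 1

Check digit: X


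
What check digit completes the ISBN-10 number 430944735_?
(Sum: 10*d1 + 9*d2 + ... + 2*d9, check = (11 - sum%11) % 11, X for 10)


Weighted sum: 221
221 mod 11 = 1

Check digit: X


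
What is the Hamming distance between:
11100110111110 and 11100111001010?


XOR: 00000001110100
Count of 1s: 4

4


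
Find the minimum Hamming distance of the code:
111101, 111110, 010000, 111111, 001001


Comparing all pairs, minimum distance: 1
Can detect 0 errors, correct 0 errors

1


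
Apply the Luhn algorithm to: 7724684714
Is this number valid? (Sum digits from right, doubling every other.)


Luhn sum = 52
52 mod 10 = 2

Invalid (Luhn sum mod 10 = 2)


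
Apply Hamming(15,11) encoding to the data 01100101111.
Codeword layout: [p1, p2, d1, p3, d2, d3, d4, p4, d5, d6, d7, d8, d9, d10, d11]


Parity bits: p1=1, p2=0, p3=0, p4=1

100011010101111


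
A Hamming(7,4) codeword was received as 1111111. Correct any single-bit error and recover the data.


Syndrome = 0: no error detected

Data: 1111 (no errors)


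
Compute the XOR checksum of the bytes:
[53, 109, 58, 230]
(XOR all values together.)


XOR chain: 53 ^ 109 ^ 58 ^ 230 = 132

132


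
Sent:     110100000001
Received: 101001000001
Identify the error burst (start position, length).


XOR: 011101000000

Burst at position 1, length 5


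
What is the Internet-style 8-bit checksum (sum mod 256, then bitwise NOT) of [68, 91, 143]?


Sum = 302 mod 256 = 46
Complement = 209

209


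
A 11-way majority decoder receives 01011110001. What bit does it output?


Ones: 6 out of 11
Threshold: 6

1 (6/11 voted 1)


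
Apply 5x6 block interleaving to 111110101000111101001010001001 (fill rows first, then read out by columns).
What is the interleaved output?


Matrix:
  111110
  101000
  111101
  001010
  001001
Read columns: 111001010011111101001001000101

111001010011111101001001000101


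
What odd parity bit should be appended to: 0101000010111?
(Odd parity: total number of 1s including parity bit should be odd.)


Number of 1s in data: 6
Parity bit: 1

1


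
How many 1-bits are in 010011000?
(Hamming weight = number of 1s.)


Counting 1s in 010011000

3


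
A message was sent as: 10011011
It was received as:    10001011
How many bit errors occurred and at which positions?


XOR: 00010000

1 error(s) at position(s): 3


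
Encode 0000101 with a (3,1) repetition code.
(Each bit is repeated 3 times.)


Each bit -> 3 copies

000000000000111000111


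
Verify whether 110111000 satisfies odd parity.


Number of 1s: 5

Yes, parity is correct (5 ones)


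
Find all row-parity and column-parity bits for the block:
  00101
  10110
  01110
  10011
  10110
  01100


Row parities: 011110
Column parities: 10100

Row P: 011110, Col P: 10100, Corner: 0


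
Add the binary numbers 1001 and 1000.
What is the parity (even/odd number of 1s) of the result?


1001 = 9
1000 = 8
Sum = 17 = 10001
1s count = 2

even parity (2 ones in 10001)


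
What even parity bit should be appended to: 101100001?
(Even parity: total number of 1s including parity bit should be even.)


Number of 1s in data: 4
Parity bit: 0

0


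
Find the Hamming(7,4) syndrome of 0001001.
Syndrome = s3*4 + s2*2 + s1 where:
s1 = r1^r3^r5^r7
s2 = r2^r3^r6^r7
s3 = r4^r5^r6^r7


s1=1, s2=1, s3=0

Syndrome = 3 (error at position 3)


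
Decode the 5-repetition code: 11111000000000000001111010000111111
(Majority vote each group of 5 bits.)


Groups: 11111, 00000, 00000, 00001, 11101, 00001, 11111
Majority votes: 1000101

1000101


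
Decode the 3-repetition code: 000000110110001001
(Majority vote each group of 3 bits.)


Groups: 000, 000, 110, 110, 001, 001
Majority votes: 001100

001100


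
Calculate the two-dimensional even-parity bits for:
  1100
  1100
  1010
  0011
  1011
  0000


Row parities: 000010
Column parities: 0010

Row P: 000010, Col P: 0010, Corner: 1


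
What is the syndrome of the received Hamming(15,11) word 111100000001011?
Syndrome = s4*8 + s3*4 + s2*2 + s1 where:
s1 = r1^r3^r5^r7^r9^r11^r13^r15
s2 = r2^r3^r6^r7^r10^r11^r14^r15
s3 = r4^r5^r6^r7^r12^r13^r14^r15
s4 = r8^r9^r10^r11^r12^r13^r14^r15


s1=1, s2=0, s3=0, s4=1

Syndrome = 9 (error at position 9)


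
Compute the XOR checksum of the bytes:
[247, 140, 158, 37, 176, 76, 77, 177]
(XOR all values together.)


XOR chain: 247 ^ 140 ^ 158 ^ 37 ^ 176 ^ 76 ^ 77 ^ 177 = 192

192


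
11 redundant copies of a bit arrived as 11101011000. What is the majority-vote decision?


Ones: 6 out of 11
Threshold: 6

1 (6/11 voted 1)


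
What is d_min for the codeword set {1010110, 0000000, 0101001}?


Comparing all pairs, minimum distance: 3
Can detect 2 errors, correct 1 errors

3


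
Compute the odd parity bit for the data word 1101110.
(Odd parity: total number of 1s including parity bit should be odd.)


Number of 1s in data: 5
Parity bit: 0

0


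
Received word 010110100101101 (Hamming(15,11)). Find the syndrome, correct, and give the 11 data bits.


Syndrome = 0: no error detected

Data: 01010101101 (no errors)


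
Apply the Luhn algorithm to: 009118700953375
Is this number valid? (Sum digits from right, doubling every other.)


Luhn sum = 59
59 mod 10 = 9

Invalid (Luhn sum mod 10 = 9)


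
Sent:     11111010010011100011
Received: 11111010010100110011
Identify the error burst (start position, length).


XOR: 00000000000111010000

Burst at position 11, length 5


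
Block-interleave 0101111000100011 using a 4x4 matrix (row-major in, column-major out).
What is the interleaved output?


Matrix:
  0101
  1110
  0010
  0011
Read columns: 0100110001111001

0100110001111001


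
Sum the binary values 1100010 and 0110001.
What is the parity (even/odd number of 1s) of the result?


1100010 = 98
0110001 = 49
Sum = 147 = 10010011
1s count = 4

even parity (4 ones in 10010011)


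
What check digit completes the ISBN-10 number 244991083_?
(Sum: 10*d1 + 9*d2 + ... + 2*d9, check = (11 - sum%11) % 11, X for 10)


Weighted sum: 240
240 mod 11 = 9

Check digit: 2


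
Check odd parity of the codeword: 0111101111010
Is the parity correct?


Number of 1s: 9

Yes, parity is correct (9 ones)


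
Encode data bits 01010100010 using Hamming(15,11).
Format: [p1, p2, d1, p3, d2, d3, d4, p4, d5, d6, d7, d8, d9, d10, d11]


Parity bits: p1=0, p2=1, p3=1, p4=0

010110100100010


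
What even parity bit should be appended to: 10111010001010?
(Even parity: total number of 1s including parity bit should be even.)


Number of 1s in data: 7
Parity bit: 1

1


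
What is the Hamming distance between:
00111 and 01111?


XOR: 01000
Count of 1s: 1

1


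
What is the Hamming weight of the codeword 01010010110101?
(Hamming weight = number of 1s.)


Counting 1s in 01010010110101

7


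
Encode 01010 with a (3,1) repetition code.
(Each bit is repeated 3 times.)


Each bit -> 3 copies

000111000111000


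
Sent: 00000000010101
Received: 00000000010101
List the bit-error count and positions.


XOR: 00000000000000

0 errors (received matches sent)


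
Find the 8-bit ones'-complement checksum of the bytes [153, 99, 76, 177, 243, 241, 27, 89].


Sum = 1105 mod 256 = 81
Complement = 174

174


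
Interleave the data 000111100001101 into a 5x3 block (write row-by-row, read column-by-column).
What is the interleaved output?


Matrix:
  000
  111
  100
  001
  101
Read columns: 011010100001011

011010100001011


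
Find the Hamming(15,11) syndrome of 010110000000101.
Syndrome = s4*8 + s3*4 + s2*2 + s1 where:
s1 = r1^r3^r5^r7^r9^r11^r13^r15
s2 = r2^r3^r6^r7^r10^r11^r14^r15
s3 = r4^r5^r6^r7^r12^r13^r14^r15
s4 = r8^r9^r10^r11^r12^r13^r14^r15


s1=1, s2=0, s3=0, s4=0

Syndrome = 1 (error at position 1)


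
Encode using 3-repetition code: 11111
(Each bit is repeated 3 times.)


Each bit -> 3 copies

111111111111111


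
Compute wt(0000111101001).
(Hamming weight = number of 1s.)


Counting 1s in 0000111101001

6


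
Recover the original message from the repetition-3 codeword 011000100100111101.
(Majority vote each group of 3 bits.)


Groups: 011, 000, 100, 100, 111, 101
Majority votes: 100011

100011


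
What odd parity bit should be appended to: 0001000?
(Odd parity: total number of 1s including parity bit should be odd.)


Number of 1s in data: 1
Parity bit: 0

0


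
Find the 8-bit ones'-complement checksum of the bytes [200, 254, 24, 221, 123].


Sum = 822 mod 256 = 54
Complement = 201

201


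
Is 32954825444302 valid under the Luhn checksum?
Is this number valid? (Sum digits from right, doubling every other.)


Luhn sum = 72
72 mod 10 = 2

Invalid (Luhn sum mod 10 = 2)


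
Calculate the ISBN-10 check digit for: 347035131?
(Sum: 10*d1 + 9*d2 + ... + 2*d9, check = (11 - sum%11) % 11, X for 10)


Weighted sum: 180
180 mod 11 = 4

Check digit: 7


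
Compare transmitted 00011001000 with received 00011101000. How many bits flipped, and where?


XOR: 00000100000

1 error(s) at position(s): 5


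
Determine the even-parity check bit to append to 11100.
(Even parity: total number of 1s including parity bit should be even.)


Number of 1s in data: 3
Parity bit: 1

1


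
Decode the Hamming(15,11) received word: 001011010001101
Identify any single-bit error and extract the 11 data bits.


Syndrome = 6: error at position 6

Data: 11000001101 (corrected bit 6)


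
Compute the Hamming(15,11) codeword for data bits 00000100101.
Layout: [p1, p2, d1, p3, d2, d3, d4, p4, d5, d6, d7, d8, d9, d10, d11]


Parity bits: p1=0, p2=0, p3=0, p4=1

000000010100101


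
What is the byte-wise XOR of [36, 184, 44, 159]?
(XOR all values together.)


XOR chain: 36 ^ 184 ^ 44 ^ 159 = 47

47


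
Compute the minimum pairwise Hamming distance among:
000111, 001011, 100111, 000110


Comparing all pairs, minimum distance: 1
Can detect 0 errors, correct 0 errors

1


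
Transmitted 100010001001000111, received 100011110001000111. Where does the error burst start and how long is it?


XOR: 000001111000000000

Burst at position 5, length 4


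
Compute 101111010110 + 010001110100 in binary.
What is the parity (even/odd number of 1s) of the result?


101111010110 = 3030
010001110100 = 1140
Sum = 4170 = 1000001001010
1s count = 4

even parity (4 ones in 1000001001010)


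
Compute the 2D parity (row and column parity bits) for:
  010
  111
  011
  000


Row parities: 1100
Column parities: 110

Row P: 1100, Col P: 110, Corner: 0


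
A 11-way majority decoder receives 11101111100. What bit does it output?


Ones: 8 out of 11
Threshold: 6

1 (8/11 voted 1)


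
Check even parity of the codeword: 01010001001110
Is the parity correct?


Number of 1s: 6

Yes, parity is correct (6 ones)


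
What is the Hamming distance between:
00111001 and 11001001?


XOR: 11110000
Count of 1s: 4

4


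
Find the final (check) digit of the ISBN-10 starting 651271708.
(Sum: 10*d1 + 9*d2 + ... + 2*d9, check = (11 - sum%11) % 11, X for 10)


Weighted sum: 218
218 mod 11 = 9

Check digit: 2


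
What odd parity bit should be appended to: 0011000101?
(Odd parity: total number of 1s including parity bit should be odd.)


Number of 1s in data: 4
Parity bit: 1

1


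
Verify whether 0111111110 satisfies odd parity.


Number of 1s: 8

No, parity error (8 ones)


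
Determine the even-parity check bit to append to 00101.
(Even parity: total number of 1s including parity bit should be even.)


Number of 1s in data: 2
Parity bit: 0

0


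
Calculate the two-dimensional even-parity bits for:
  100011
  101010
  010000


Row parities: 111
Column parities: 011001

Row P: 111, Col P: 011001, Corner: 1


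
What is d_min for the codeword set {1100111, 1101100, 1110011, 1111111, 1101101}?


Comparing all pairs, minimum distance: 1
Can detect 0 errors, correct 0 errors

1


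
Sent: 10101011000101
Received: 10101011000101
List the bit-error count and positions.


XOR: 00000000000000

0 errors (received matches sent)


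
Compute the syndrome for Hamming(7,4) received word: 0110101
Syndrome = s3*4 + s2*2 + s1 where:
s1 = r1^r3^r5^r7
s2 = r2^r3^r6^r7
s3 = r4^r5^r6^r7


s1=1, s2=1, s3=0

Syndrome = 3 (error at position 3)


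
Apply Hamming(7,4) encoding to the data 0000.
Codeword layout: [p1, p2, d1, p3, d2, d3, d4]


Parity bits: p1=0, p2=0, p3=0

0000000


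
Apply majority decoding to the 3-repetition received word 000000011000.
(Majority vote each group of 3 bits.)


Groups: 000, 000, 011, 000
Majority votes: 0010

0010


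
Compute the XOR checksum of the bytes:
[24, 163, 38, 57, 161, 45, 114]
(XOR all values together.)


XOR chain: 24 ^ 163 ^ 38 ^ 57 ^ 161 ^ 45 ^ 114 = 90

90


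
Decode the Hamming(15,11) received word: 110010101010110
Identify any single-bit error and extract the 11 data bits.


Syndrome = 0: no error detected

Data: 01011010110 (no errors)


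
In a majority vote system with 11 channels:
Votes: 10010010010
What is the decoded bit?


Ones: 4 out of 11
Threshold: 6

0 (4/11 voted 1)


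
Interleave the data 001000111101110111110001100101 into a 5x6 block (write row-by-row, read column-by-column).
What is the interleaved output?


Matrix:
  001000
  111101
  110111
  110001
  100101
Read columns: 011110111011000011010010001111

011110111011000011010010001111


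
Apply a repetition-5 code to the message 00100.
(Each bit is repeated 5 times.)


Each bit -> 5 copies

0000000000111110000000000


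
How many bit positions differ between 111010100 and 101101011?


XOR: 010111111
Count of 1s: 7

7


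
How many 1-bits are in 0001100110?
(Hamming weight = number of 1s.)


Counting 1s in 0001100110

4


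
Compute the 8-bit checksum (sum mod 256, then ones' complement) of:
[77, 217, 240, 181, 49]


Sum = 764 mod 256 = 252
Complement = 3

3


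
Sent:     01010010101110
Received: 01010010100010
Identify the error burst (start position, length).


XOR: 00000000001100

Burst at position 10, length 2


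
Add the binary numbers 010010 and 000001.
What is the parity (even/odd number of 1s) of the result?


010010 = 18
000001 = 1
Sum = 19 = 10011
1s count = 3

odd parity (3 ones in 10011)


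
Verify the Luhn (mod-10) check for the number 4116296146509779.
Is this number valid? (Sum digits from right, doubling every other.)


Luhn sum = 79
79 mod 10 = 9

Invalid (Luhn sum mod 10 = 9)


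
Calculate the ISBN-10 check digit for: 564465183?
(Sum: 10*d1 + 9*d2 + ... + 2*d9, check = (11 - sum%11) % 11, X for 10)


Weighted sum: 259
259 mod 11 = 6

Check digit: 5


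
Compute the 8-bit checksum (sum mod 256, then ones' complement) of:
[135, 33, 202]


Sum = 370 mod 256 = 114
Complement = 141

141


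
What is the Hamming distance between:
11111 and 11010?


XOR: 00101
Count of 1s: 2

2


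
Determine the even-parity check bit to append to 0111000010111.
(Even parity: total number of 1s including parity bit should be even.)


Number of 1s in data: 7
Parity bit: 1

1


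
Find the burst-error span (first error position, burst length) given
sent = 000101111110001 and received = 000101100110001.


XOR: 000000011000000

Burst at position 7, length 2


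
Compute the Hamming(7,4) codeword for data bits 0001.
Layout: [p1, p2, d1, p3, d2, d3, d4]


Parity bits: p1=1, p2=1, p3=1

1101001


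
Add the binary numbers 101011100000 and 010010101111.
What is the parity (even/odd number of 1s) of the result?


101011100000 = 2784
010010101111 = 1199
Sum = 3983 = 111110001111
1s count = 9

odd parity (9 ones in 111110001111)


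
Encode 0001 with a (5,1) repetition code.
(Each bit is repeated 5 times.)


Each bit -> 5 copies

00000000000000011111


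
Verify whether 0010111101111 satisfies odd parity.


Number of 1s: 9

Yes, parity is correct (9 ones)


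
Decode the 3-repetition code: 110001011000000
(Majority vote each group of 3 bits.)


Groups: 110, 001, 011, 000, 000
Majority votes: 10100

10100


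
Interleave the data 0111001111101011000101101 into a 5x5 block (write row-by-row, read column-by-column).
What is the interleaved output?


Matrix:
  01110
  01111
  10101
  10001
  01101
Read columns: 0011011001111011100001111

0011011001111011100001111


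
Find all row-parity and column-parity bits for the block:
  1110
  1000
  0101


Row parities: 110
Column parities: 0011

Row P: 110, Col P: 0011, Corner: 0


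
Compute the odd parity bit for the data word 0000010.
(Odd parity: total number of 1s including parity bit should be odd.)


Number of 1s in data: 1
Parity bit: 0

0


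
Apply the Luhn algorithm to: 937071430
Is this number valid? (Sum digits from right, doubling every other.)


Luhn sum = 41
41 mod 10 = 1

Invalid (Luhn sum mod 10 = 1)


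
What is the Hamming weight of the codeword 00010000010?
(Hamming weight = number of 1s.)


Counting 1s in 00010000010

2


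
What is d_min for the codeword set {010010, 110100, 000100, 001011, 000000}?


Comparing all pairs, minimum distance: 1
Can detect 0 errors, correct 0 errors

1


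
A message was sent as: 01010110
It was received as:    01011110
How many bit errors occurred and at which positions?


XOR: 00001000

1 error(s) at position(s): 4


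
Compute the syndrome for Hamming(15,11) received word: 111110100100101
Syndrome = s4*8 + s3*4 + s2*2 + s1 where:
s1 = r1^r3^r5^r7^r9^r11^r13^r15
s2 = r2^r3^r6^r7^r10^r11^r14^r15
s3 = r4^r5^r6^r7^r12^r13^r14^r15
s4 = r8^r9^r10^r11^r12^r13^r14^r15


s1=0, s2=1, s3=1, s4=1

Syndrome = 14 (error at position 14)


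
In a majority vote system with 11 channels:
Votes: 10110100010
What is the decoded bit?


Ones: 5 out of 11
Threshold: 6

0 (5/11 voted 1)


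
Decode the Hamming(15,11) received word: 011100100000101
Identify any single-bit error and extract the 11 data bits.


Syndrome = 0: no error detected

Data: 10010000101 (no errors)


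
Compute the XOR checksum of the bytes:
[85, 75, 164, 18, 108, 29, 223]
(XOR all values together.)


XOR chain: 85 ^ 75 ^ 164 ^ 18 ^ 108 ^ 29 ^ 223 = 6

6


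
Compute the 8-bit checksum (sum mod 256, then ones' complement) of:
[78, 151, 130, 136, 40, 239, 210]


Sum = 984 mod 256 = 216
Complement = 39

39


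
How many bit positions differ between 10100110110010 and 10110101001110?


XOR: 00010011111100
Count of 1s: 7

7


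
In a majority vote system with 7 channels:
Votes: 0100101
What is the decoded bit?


Ones: 3 out of 7
Threshold: 4

0 (3/7 voted 1)


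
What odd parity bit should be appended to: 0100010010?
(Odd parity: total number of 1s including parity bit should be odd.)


Number of 1s in data: 3
Parity bit: 0

0


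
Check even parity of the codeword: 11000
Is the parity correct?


Number of 1s: 2

Yes, parity is correct (2 ones)


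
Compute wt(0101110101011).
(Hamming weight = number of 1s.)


Counting 1s in 0101110101011

8


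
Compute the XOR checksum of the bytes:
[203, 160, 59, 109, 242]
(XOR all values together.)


XOR chain: 203 ^ 160 ^ 59 ^ 109 ^ 242 = 207

207


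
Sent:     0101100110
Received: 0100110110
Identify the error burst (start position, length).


XOR: 0001010000

Burst at position 3, length 3


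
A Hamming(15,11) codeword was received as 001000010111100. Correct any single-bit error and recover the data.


Syndrome = 11: error at position 11

Data: 10000101100 (corrected bit 11)


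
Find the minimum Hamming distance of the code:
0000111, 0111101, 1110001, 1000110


Comparing all pairs, minimum distance: 2
Can detect 1 errors, correct 0 errors

2


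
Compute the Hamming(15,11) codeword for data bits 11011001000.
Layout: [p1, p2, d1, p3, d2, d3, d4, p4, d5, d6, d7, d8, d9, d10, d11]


Parity bits: p1=0, p2=0, p3=1, p4=0

001110101001000


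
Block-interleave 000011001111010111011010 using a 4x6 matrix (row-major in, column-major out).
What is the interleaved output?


Matrix:
  000011
  001111
  010111
  011010
Read columns: 000000110101011011111110

000000110101011011111110


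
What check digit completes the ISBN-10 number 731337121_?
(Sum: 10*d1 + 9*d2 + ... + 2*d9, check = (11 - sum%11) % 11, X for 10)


Weighted sum: 191
191 mod 11 = 4

Check digit: 7


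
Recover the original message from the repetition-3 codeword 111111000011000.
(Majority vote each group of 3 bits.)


Groups: 111, 111, 000, 011, 000
Majority votes: 11010

11010


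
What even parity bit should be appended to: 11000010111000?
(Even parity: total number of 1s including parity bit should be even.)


Number of 1s in data: 6
Parity bit: 0

0


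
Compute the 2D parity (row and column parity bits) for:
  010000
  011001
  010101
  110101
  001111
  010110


Row parities: 111001
Column parities: 110000

Row P: 111001, Col P: 110000, Corner: 0


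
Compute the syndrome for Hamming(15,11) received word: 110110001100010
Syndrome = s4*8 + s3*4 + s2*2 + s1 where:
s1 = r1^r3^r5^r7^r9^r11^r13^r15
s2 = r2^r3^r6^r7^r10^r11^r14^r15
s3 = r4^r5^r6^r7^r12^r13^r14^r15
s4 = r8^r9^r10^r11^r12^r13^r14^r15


s1=1, s2=1, s3=1, s4=1

Syndrome = 15 (error at position 15)


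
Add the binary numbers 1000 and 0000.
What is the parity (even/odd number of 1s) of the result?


1000 = 8
0000 = 0
Sum = 8 = 1000
1s count = 1

odd parity (1 ones in 1000)


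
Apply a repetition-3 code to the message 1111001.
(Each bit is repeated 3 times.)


Each bit -> 3 copies

111111111111000000111


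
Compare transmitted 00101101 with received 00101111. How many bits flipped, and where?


XOR: 00000010

1 error(s) at position(s): 6


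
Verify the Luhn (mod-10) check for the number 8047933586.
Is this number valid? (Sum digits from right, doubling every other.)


Luhn sum = 58
58 mod 10 = 8

Invalid (Luhn sum mod 10 = 8)


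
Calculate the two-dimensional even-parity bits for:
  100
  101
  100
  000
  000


Row parities: 10100
Column parities: 101

Row P: 10100, Col P: 101, Corner: 0


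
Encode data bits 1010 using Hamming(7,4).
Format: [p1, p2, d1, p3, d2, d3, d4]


Parity bits: p1=1, p2=0, p3=1

1011010


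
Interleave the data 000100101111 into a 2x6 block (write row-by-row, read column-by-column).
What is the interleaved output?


Matrix:
  000100
  101111
Read columns: 010001110101

010001110101


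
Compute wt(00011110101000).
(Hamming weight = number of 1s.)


Counting 1s in 00011110101000

6


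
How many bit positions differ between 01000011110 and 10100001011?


XOR: 11100010101
Count of 1s: 6

6


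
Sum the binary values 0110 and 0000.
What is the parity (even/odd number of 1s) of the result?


0110 = 6
0000 = 0
Sum = 6 = 110
1s count = 2

even parity (2 ones in 110)


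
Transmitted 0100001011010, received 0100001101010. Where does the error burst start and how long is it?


XOR: 0000000110000

Burst at position 7, length 2


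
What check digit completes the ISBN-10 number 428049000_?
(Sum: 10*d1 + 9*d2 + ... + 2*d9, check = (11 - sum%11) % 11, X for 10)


Weighted sum: 191
191 mod 11 = 4

Check digit: 7


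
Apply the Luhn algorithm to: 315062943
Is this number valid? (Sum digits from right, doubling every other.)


Luhn sum = 40
40 mod 10 = 0

Valid (Luhn sum mod 10 = 0)


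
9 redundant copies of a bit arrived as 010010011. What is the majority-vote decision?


Ones: 4 out of 9
Threshold: 5

0 (4/9 voted 1)


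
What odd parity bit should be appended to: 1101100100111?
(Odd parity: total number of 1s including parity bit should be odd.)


Number of 1s in data: 8
Parity bit: 1

1


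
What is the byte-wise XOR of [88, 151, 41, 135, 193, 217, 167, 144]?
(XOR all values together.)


XOR chain: 88 ^ 151 ^ 41 ^ 135 ^ 193 ^ 217 ^ 167 ^ 144 = 78

78


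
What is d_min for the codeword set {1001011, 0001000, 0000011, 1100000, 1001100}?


Comparing all pairs, minimum distance: 2
Can detect 1 errors, correct 0 errors

2


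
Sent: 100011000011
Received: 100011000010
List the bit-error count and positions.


XOR: 000000000001

1 error(s) at position(s): 11


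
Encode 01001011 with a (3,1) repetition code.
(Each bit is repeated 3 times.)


Each bit -> 3 copies

000111000000111000111111


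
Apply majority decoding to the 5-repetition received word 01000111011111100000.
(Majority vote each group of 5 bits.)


Groups: 01000, 11101, 11111, 00000
Majority votes: 0110

0110


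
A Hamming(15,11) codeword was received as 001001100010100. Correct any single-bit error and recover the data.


Syndrome = 4: error at position 4

Data: 10110010100 (corrected bit 4)


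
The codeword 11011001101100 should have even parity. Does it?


Number of 1s: 8

Yes, parity is correct (8 ones)


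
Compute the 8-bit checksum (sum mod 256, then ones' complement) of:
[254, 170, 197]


Sum = 621 mod 256 = 109
Complement = 146

146
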